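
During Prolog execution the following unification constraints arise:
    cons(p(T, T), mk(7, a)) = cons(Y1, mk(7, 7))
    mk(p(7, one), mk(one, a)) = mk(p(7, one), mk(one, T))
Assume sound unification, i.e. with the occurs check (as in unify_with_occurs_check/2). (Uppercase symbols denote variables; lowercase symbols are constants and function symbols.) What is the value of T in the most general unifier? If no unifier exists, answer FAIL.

Decompose cons/2: p(T, T) = Y1,  mk(7, a) = mk(7, 7).
Bind Y1 := p(T, T); no other remaining equation mentions Y1.
Decompose mk/2: 7 = 7,  a = 7.
Delete trivial equation 7 = 7.
Clash: constants a and 7 differ; no unifier exists.

FAIL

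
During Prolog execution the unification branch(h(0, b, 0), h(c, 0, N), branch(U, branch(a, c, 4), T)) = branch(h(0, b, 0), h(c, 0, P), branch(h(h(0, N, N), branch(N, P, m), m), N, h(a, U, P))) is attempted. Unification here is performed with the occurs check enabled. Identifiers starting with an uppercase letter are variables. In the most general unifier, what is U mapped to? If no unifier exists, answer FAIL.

Decompose branch/3: h(0, b, 0) = h(0, b, 0),  h(c, 0, N) = h(c, 0, P),  branch(U, branch(a, c, 4), T) = branch(h(h(0, N, N), branch(N, P, m), m), N, h(a, U, P)).
Delete trivial equation h(0, b, 0) = h(0, b, 0).
Decompose h/3: c = c,  0 = 0,  N = P.
Delete trivial equation c = c.
Delete trivial equation 0 = 0.
Bind N := P; substituting into the remaining equation gives: branch(U, branch(a, c, 4), T) = branch(h(h(0, P, P), branch(P, P, m), m), P, h(a, U, P)).
Decompose branch/3: U = h(h(0, P, P), branch(P, P, m), m),  branch(a, c, 4) = P,  T = h(a, U, P).
Bind U := h(h(0, P, P), branch(P, P, m), m); substituting into the one remaining equation that mentions U gives: T = h(a, h(h(0, P, P), branch(P, P, m), m), P).
Bind P := branch(a, c, 4); substituting into the remaining equation gives: T = h(a, h(h(0, branch(a, c, 4), branch(a, c, 4)), branch(branch(a, c, 4), branch(a, c, 4), m), m), branch(a, c, 4)). Substituting into the earlier bindings gives N := branch(a, c, 4), U := h(h(0, branch(a, c, 4), branch(a, c, 4)), branch(branch(a, c, 4), branch(a, c, 4), m), m).
Bind T := h(a, h(h(0, branch(a, c, 4), branch(a, c, 4)), branch(branch(a, c, 4), branch(a, c, 4), m), m), branch(a, c, 4)).
MGU = { N ↦ branch(a, c, 4), U ↦ h(h(0, branch(a, c, 4), branch(a, c, 4)), branch(branch(a, c, 4), branch(a, c, 4), m), m), P ↦ branch(a, c, 4), T ↦ h(a, h(h(0, branch(a, c, 4), branch(a, c, 4)), branch(branch(a, c, 4), branch(a, c, 4), m), m), branch(a, c, 4)) }, so U ↦ h(h(0, branch(a, c, 4), branch(a, c, 4)), branch(branch(a, c, 4), branch(a, c, 4), m), m).

h(h(0, branch(a, c, 4), branch(a, c, 4)), branch(branch(a, c, 4), branch(a, c, 4), m), m)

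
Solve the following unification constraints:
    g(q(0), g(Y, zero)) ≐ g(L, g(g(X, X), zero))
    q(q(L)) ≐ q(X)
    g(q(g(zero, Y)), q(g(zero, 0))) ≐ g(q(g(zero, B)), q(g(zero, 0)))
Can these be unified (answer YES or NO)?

Decompose g/2: q(0) ≐ L,  g(Y, zero) ≐ g(g(X, X), zero).
Bind L := q(0); substituting into the one remaining equation that mentions L gives: q(q(q(0))) ≐ q(X).
Decompose g/2: Y ≐ g(X, X),  zero ≐ zero.
Bind Y := g(X, X); substituting into the one remaining equation that mentions Y gives: g(q(g(zero, g(X, X))), q(g(zero, 0))) ≐ g(q(g(zero, B)), q(g(zero, 0))).
Delete trivial equation zero ≐ zero.
Decompose q/1: q(q(0)) ≐ X.
Bind X := q(q(0)); substituting into the remaining equation gives: g(q(g(zero, g(q(q(0)), q(q(0))))), q(g(zero, 0))) ≐ g(q(g(zero, B)), q(g(zero, 0))). Substituting into the earlier binding gives Y := g(q(q(0)), q(q(0))).
Decompose g/2: q(g(zero, g(q(q(0)), q(q(0))))) ≐ q(g(zero, B)),  q(g(zero, 0)) ≐ q(g(zero, 0)).
Decompose q/1: g(zero, g(q(q(0)), q(q(0)))) ≐ g(zero, B).
Decompose g/2: zero ≐ zero,  g(q(q(0)), q(q(0))) ≐ B.
Delete trivial equation zero ≐ zero.
Bind B := g(q(q(0)), q(q(0))); no other remaining equation mentions B.
Delete trivial equation q(g(zero, 0)) ≐ q(g(zero, 0)).
No equations remain and no clash or occurs-check failure arose, so a unifier exists.

YES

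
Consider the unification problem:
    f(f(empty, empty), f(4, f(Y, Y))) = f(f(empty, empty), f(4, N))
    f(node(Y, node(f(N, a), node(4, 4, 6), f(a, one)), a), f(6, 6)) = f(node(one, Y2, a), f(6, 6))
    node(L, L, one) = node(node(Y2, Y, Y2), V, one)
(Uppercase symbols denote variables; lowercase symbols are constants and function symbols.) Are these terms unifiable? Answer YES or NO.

YES

Decompose f/2: f(empty, empty) = f(empty, empty),  f(4, f(Y, Y)) = f(4, N).
Delete trivial equation f(empty, empty) = f(empty, empty).
Decompose f/2: 4 = 4,  f(Y, Y) = N.
Delete trivial equation 4 = 4.
Bind N := f(Y, Y); substituting into the one remaining equation that mentions N gives: f(node(Y, node(f(f(Y, Y), a), node(4, 4, 6), f(a, one)), a), f(6, 6)) = f(node(one, Y2, a), f(6, 6)).
Decompose f/2: node(Y, node(f(f(Y, Y), a), node(4, 4, 6), f(a, one)), a) = node(one, Y2, a),  f(6, 6) = f(6, 6).
Decompose node/3: Y = one,  node(f(f(Y, Y), a), node(4, 4, 6), f(a, one)) = Y2,  a = a.
Bind Y := one; substituting into the 2 remaining equations that mention Y gives: node(f(f(one, one), a), node(4, 4, 6), f(a, one)) = Y2,  node(L, L, one) = node(node(Y2, one, Y2), V, one). Substituting into the earlier binding gives N := f(one, one).
Bind Y2 := node(f(f(one, one), a), node(4, 4, 6), f(a, one)); substituting into the one remaining equation that mentions Y2 gives: node(L, L, one) = node(node(node(f(f(one, one), a), node(4, 4, 6), f(a, one)), one, node(f(f(one, one), a), node(4, 4, 6), f(a, one))), V, one).
Delete trivial equation a = a.
Delete trivial equation f(6, 6) = f(6, 6).
Decompose node/3: L = node(node(f(f(one, one), a), node(4, 4, 6), f(a, one)), one, node(f(f(one, one), a), node(4, 4, 6), f(a, one))),  L = V,  one = one.
Bind L := node(node(f(f(one, one), a), node(4, 4, 6), f(a, one)), one, node(f(f(one, one), a), node(4, 4, 6), f(a, one))); substituting into the one remaining equation that mentions L gives: node(node(f(f(one, one), a), node(4, 4, 6), f(a, one)), one, node(f(f(one, one), a), node(4, 4, 6), f(a, one))) = V.
Bind V := node(node(f(f(one, one), a), node(4, 4, 6), f(a, one)), one, node(f(f(one, one), a), node(4, 4, 6), f(a, one))); no other remaining equation mentions V.
Delete trivial equation one = one.
No equations remain and no clash or occurs-check failure arose, so a unifier exists.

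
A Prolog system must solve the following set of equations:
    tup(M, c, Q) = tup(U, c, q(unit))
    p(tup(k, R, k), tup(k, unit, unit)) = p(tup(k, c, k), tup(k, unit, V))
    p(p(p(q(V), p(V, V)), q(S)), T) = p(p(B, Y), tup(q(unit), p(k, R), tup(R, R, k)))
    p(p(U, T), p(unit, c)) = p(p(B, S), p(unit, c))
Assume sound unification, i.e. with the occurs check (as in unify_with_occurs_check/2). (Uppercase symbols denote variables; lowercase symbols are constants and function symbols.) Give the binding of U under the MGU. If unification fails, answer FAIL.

Decompose tup/3: M = U,  c = c,  Q = q(unit).
Bind M := U; no other remaining equation mentions M.
Delete trivial equation c = c.
Bind Q := q(unit); no other remaining equation mentions Q.
Decompose p/2: tup(k, R, k) = tup(k, c, k),  tup(k, unit, unit) = tup(k, unit, V).
Decompose tup/3: k = k,  R = c,  k = k.
Delete trivial equation k = k.
Bind R := c; substituting into the one remaining equation that mentions R gives: p(p(p(q(V), p(V, V)), q(S)), T) = p(p(B, Y), tup(q(unit), p(k, c), tup(c, c, k))).
Delete trivial equation k = k.
Decompose tup/3: k = k,  unit = unit,  unit = V.
Delete trivial equation k = k.
Delete trivial equation unit = unit.
Bind V := unit; substituting into the one remaining equation that mentions V gives: p(p(p(q(unit), p(unit, unit)), q(S)), T) = p(p(B, Y), tup(q(unit), p(k, c), tup(c, c, k))).
Decompose p/2: p(p(q(unit), p(unit, unit)), q(S)) = p(B, Y),  T = tup(q(unit), p(k, c), tup(c, c, k)).
Decompose p/2: p(q(unit), p(unit, unit)) = B,  q(S) = Y.
Bind B := p(q(unit), p(unit, unit)); substituting into the one remaining equation that mentions B gives: p(p(U, T), p(unit, c)) = p(p(p(q(unit), p(unit, unit)), S), p(unit, c)).
Bind Y := q(S); no other remaining equation mentions Y.
Bind T := tup(q(unit), p(k, c), tup(c, c, k)); substituting into the remaining equation gives: p(p(U, tup(q(unit), p(k, c), tup(c, c, k))), p(unit, c)) = p(p(p(q(unit), p(unit, unit)), S), p(unit, c)).
Decompose p/2: p(U, tup(q(unit), p(k, c), tup(c, c, k))) = p(p(q(unit), p(unit, unit)), S),  p(unit, c) = p(unit, c).
Decompose p/2: U = p(q(unit), p(unit, unit)),  tup(q(unit), p(k, c), tup(c, c, k)) = S.
Bind U := p(q(unit), p(unit, unit)); no other remaining equation mentions U. Substituting into the earlier binding gives M := p(q(unit), p(unit, unit)).
Bind S := tup(q(unit), p(k, c), tup(c, c, k)); no other remaining equation mentions S. Substituting into the earlier binding gives Y := q(tup(q(unit), p(k, c), tup(c, c, k))).
Delete trivial equation p(unit, c) = p(unit, c).
MGU = { M ↦ p(q(unit), p(unit, unit)), Q ↦ q(unit), R ↦ c, V ↦ unit, B ↦ p(q(unit), p(unit, unit)), Y ↦ q(tup(q(unit), p(k, c), tup(c, c, k))), T ↦ tup(q(unit), p(k, c), tup(c, c, k)), U ↦ p(q(unit), p(unit, unit)), S ↦ tup(q(unit), p(k, c), tup(c, c, k)) }, so U ↦ p(q(unit), p(unit, unit)).

p(q(unit), p(unit, unit))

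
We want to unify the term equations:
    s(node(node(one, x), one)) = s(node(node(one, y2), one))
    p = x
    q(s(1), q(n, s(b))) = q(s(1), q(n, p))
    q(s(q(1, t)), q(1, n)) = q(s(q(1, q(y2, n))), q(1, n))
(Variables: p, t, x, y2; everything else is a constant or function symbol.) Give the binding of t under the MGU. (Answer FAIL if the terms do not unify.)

q(s(b), n)

Decompose s/1: node(node(one, x), one) = node(node(one, y2), one).
Decompose node/2: node(one, x) = node(one, y2),  one = one.
Decompose node/2: one = one,  x = y2.
Delete trivial equation one = one.
Bind x := y2; substituting into the one remaining equation that mentions x gives: p = y2.
Delete trivial equation one = one.
Bind p := y2; substituting into the one remaining equation that mentions p gives: q(s(1), q(n, s(b))) = q(s(1), q(n, y2)).
Decompose q/2: s(1) = s(1),  q(n, s(b)) = q(n, y2).
Delete trivial equation s(1) = s(1).
Decompose q/2: n = n,  s(b) = y2.
Delete trivial equation n = n.
Bind y2 := s(b); substituting into the remaining equation gives: q(s(q(1, t)), q(1, n)) = q(s(q(1, q(s(b), n))), q(1, n)). Substituting into the earlier bindings gives x := s(b), p := s(b).
Decompose q/2: s(q(1, t)) = s(q(1, q(s(b), n))),  q(1, n) = q(1, n).
Decompose s/1: q(1, t) = q(1, q(s(b), n)).
Decompose q/2: 1 = 1,  t = q(s(b), n).
Delete trivial equation 1 = 1.
Bind t := q(s(b), n); no other remaining equation mentions t.
Delete trivial equation q(1, n) = q(1, n).
MGU = { x := s(b), p := s(b), y2 := s(b), t := q(s(b), n) }, so t := q(s(b), n).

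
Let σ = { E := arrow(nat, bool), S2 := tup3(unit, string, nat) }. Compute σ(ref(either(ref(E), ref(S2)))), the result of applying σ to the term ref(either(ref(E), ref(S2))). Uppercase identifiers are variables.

Replace each occurrence of E with arrow(nat, bool).
Replace each occurrence of S2 with tup3(unit, string, nat).
Result: ref(either(ref(arrow(nat, bool)), ref(tup3(unit, string, nat)))).

ref(either(ref(arrow(nat, bool)), ref(tup3(unit, string, nat))))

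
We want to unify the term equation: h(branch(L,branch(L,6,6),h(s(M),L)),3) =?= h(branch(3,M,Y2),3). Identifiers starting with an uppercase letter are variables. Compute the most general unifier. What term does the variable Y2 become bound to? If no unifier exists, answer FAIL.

h(s(branch(3,6,6)),3)

Decompose h/2: branch(L,branch(L,6,6),h(s(M),L)) =?= branch(3,M,Y2),  3 =?= 3.
Decompose branch/3: L =?= 3,  branch(L,6,6) =?= M,  h(s(M),L) =?= Y2.
Bind L := 3; substituting into the 2 remaining equations that mention L gives: branch(3,6,6) =?= M,  h(s(M),3) =?= Y2.
Bind M := branch(3,6,6); substituting into the one remaining equation that mentions M gives: h(s(branch(3,6,6)),3) =?= Y2.
Bind Y2 := h(s(branch(3,6,6)),3); no other remaining equation mentions Y2.
Delete trivial equation 3 =?= 3.
MGU = { L := 3, M := branch(3,6,6), Y2 := h(s(branch(3,6,6)),3) }, so Y2 := h(s(branch(3,6,6)),3).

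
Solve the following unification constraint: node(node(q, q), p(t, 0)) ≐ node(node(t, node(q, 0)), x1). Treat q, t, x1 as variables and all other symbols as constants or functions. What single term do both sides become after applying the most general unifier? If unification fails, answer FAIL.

FAIL

Decompose node/2: node(q, q) ≐ node(t, node(q, 0)),  p(t, 0) ≐ x1.
Decompose node/2: q ≐ t,  q ≐ node(q, 0).
Bind q := t; substituting into the one remaining equation that mentions q gives: t ≐ node(t, 0).
Occurs check fails: t occurs in node(t, 0); the equation t ≐ node(t, 0) has no finite solution.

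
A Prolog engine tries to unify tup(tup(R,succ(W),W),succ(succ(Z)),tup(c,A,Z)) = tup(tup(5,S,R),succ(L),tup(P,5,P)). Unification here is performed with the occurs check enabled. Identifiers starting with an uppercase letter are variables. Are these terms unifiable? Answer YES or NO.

YES

Decompose tup/3: tup(R,succ(W),W) = tup(5,S,R),  succ(succ(Z)) = succ(L),  tup(c,A,Z) = tup(P,5,P).
Decompose tup/3: R = 5,  succ(W) = S,  W = R.
Bind R := 5; substituting into the one remaining equation that mentions R gives: W = 5.
Bind S := succ(W); no other remaining equation mentions S.
Bind W := 5; no other remaining equation mentions W. Substituting into the earlier binding gives S := succ(5).
Decompose succ/1: succ(Z) = L.
Bind L := succ(Z); no other remaining equation mentions L.
Decompose tup/3: c = P,  A = 5,  Z = P.
Bind P := c; substituting into the one remaining equation that mentions P gives: Z = c.
Bind A := 5; no other remaining equation mentions A.
Bind Z := c. Substituting into the earlier binding gives L := succ(c).
No equations remain and no clash or occurs-check failure arose, so a unifier exists.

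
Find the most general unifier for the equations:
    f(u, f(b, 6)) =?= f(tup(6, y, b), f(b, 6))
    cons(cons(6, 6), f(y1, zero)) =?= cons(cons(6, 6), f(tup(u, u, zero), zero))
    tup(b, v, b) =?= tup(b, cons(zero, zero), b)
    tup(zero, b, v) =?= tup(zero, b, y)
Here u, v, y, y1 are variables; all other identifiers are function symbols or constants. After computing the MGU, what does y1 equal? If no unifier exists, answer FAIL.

Decompose f/2: u =?= tup(6, y, b),  f(b, 6) =?= f(b, 6).
Bind u := tup(6, y, b); substituting into the one remaining equation that mentions u gives: cons(cons(6, 6), f(y1, zero)) =?= cons(cons(6, 6), f(tup(tup(6, y, b), tup(6, y, b), zero), zero)).
Delete trivial equation f(b, 6) =?= f(b, 6).
Decompose cons/2: cons(6, 6) =?= cons(6, 6),  f(y1, zero) =?= f(tup(tup(6, y, b), tup(6, y, b), zero), zero).
Delete trivial equation cons(6, 6) =?= cons(6, 6).
Decompose f/2: y1 =?= tup(tup(6, y, b), tup(6, y, b), zero),  zero =?= zero.
Bind y1 := tup(tup(6, y, b), tup(6, y, b), zero); no other remaining equation mentions y1.
Delete trivial equation zero =?= zero.
Decompose tup/3: b =?= b,  v =?= cons(zero, zero),  b =?= b.
Delete trivial equation b =?= b.
Bind v := cons(zero, zero); substituting into the one remaining equation that mentions v gives: tup(zero, b, cons(zero, zero)) =?= tup(zero, b, y).
Delete trivial equation b =?= b.
Decompose tup/3: zero =?= zero,  b =?= b,  cons(zero, zero) =?= y.
Delete trivial equation zero =?= zero.
Delete trivial equation b =?= b.
Bind y := cons(zero, zero). Substituting into the earlier bindings gives u := tup(6, cons(zero, zero), b), y1 := tup(tup(6, cons(zero, zero), b), tup(6, cons(zero, zero), b), zero).
MGU = { u := tup(6, cons(zero, zero), b), y1 := tup(tup(6, cons(zero, zero), b), tup(6, cons(zero, zero), b), zero), v := cons(zero, zero), y := cons(zero, zero) }, so y1 := tup(tup(6, cons(zero, zero), b), tup(6, cons(zero, zero), b), zero).

tup(tup(6, cons(zero, zero), b), tup(6, cons(zero, zero), b), zero)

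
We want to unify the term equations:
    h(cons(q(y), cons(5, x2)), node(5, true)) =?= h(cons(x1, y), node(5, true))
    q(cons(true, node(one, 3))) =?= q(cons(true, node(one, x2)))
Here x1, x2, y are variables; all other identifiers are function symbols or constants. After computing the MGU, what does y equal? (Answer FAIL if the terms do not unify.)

Decompose h/2: cons(q(y), cons(5, x2)) =?= cons(x1, y),  node(5, true) =?= node(5, true).
Decompose cons/2: q(y) =?= x1,  cons(5, x2) =?= y.
Bind x1 := q(y); no other remaining equation mentions x1.
Bind y := cons(5, x2); no other remaining equation mentions y. Substituting into the earlier binding gives x1 := q(cons(5, x2)).
Delete trivial equation node(5, true) =?= node(5, true).
Decompose q/1: cons(true, node(one, 3)) =?= cons(true, node(one, x2)).
Decompose cons/2: true =?= true,  node(one, 3) =?= node(one, x2).
Delete trivial equation true =?= true.
Decompose node/2: one =?= one,  3 =?= x2.
Delete trivial equation one =?= one.
Bind x2 := 3. Substituting into the earlier bindings gives x1 := q(cons(5, 3)), y := cons(5, 3).
MGU = { x1 := q(cons(5, 3)), y := cons(5, 3), x2 := 3 }, so y := cons(5, 3).

cons(5, 3)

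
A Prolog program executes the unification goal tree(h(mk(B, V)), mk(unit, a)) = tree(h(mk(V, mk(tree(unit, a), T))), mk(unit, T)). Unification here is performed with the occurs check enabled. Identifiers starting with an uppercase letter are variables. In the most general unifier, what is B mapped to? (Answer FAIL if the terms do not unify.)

mk(tree(unit, a), a)

Decompose tree/2: h(mk(B, V)) = h(mk(V, mk(tree(unit, a), T))),  mk(unit, a) = mk(unit, T).
Decompose h/1: mk(B, V) = mk(V, mk(tree(unit, a), T)).
Decompose mk/2: B = V,  V = mk(tree(unit, a), T).
Bind B := V; no other remaining equation mentions B.
Bind V := mk(tree(unit, a), T); no other remaining equation mentions V. Substituting into the earlier binding gives B := mk(tree(unit, a), T).
Decompose mk/2: unit = unit,  a = T.
Delete trivial equation unit = unit.
Bind T := a. Substituting into the earlier bindings gives B := mk(tree(unit, a), a), V := mk(tree(unit, a), a).
MGU = { B -> mk(tree(unit, a), a), V -> mk(tree(unit, a), a), T -> a }, so B -> mk(tree(unit, a), a).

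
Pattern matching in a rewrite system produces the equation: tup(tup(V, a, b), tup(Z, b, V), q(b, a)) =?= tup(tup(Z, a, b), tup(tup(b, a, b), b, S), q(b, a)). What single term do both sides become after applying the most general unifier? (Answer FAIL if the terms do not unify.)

tup(tup(tup(b, a, b), a, b), tup(tup(b, a, b), b, tup(b, a, b)), q(b, a))

Decompose tup/3: tup(V, a, b) =?= tup(Z, a, b),  tup(Z, b, V) =?= tup(tup(b, a, b), b, S),  q(b, a) =?= q(b, a).
Decompose tup/3: V =?= Z,  a =?= a,  b =?= b.
Bind V := Z; substituting into the one remaining equation that mentions V gives: tup(Z, b, Z) =?= tup(tup(b, a, b), b, S).
Delete trivial equation a =?= a.
Delete trivial equation b =?= b.
Decompose tup/3: Z =?= tup(b, a, b),  b =?= b,  Z =?= S.
Bind Z := tup(b, a, b); substituting into the one remaining equation that mentions Z gives: tup(b, a, b) =?= S. Substituting into the earlier binding gives V := tup(b, a, b).
Delete trivial equation b =?= b.
Bind S := tup(b, a, b); no other remaining equation mentions S.
Delete trivial equation q(b, a) =?= q(b, a).
Applying the MGU to either side gives tup(tup(tup(b, a, b), a, b), tup(tup(b, a, b), b, tup(b, a, b)), q(b, a)).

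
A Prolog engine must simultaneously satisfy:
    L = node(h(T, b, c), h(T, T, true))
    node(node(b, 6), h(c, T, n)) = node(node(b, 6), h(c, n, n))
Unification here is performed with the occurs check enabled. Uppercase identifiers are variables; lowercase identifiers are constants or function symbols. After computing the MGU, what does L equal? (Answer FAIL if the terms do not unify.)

node(h(n, b, c), h(n, n, true))

Bind L := node(h(T, b, c), h(T, T, true)); no other remaining equation mentions L.
Decompose node/2: node(b, 6) = node(b, 6),  h(c, T, n) = h(c, n, n).
Delete trivial equation node(b, 6) = node(b, 6).
Decompose h/3: c = c,  T = n,  n = n.
Delete trivial equation c = c.
Bind T := n; no other remaining equation mentions T. Substituting into the earlier binding gives L := node(h(n, b, c), h(n, n, true)).
Delete trivial equation n = n.
MGU = { L = node(h(n, b, c), h(n, n, true)), T = n }, so L = node(h(n, b, c), h(n, n, true)).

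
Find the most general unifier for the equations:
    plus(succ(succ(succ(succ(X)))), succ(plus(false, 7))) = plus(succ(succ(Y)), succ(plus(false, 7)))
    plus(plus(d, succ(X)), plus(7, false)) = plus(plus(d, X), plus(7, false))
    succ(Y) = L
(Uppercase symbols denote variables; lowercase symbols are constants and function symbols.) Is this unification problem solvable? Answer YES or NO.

NO

Decompose plus/2: succ(succ(succ(succ(X)))) = succ(succ(Y)),  succ(plus(false, 7)) = succ(plus(false, 7)).
Decompose succ/1: succ(succ(succ(X))) = succ(Y).
Decompose succ/1: succ(succ(X)) = Y.
Bind Y := succ(succ(X)); substituting into the one remaining equation that mentions Y gives: succ(succ(succ(X))) = L.
Delete trivial equation succ(plus(false, 7)) = succ(plus(false, 7)).
Decompose plus/2: plus(d, succ(X)) = plus(d, X),  plus(7, false) = plus(7, false).
Decompose plus/2: d = d,  succ(X) = X.
Delete trivial equation d = d.
Occurs check fails: X occurs in succ(X); the equation X = succ(X) has no finite solution.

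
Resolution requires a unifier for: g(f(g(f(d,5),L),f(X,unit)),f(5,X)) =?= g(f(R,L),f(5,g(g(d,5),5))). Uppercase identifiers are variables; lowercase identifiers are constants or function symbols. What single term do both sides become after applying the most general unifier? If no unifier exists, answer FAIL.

Decompose g/2: f(g(f(d,5),L),f(X,unit)) =?= f(R,L),  f(5,X) =?= f(5,g(g(d,5),5)).
Decompose f/2: g(f(d,5),L) =?= R,  f(X,unit) =?= L.
Bind R := g(f(d,5),L); no other remaining equation mentions R.
Bind L := f(X,unit); no other remaining equation mentions L. Substituting into the earlier binding gives R := g(f(d,5),f(X,unit)).
Decompose f/2: 5 =?= 5,  X =?= g(g(d,5),5).
Delete trivial equation 5 =?= 5.
Bind X := g(g(d,5),5). Substituting into the earlier bindings gives R := g(f(d,5),f(g(g(d,5),5),unit)), L := f(g(g(d,5),5),unit).
Applying the MGU to either side gives g(f(g(f(d,5),f(g(g(d,5),5),unit)),f(g(g(d,5),5),unit)),f(5,g(g(d,5),5))).

g(f(g(f(d,5),f(g(g(d,5),5),unit)),f(g(g(d,5),5),unit)),f(5,g(g(d,5),5)))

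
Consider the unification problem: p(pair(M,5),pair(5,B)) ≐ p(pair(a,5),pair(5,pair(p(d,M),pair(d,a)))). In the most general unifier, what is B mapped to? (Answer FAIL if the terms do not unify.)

Decompose p/2: pair(M,5) ≐ pair(a,5),  pair(5,B) ≐ pair(5,pair(p(d,M),pair(d,a))).
Decompose pair/2: M ≐ a,  5 ≐ 5.
Bind M := a; substituting into the one remaining equation that mentions M gives: pair(5,B) ≐ pair(5,pair(p(d,a),pair(d,a))).
Delete trivial equation 5 ≐ 5.
Decompose pair/2: 5 ≐ 5,  B ≐ pair(p(d,a),pair(d,a)).
Delete trivial equation 5 ≐ 5.
Bind B := pair(p(d,a),pair(d,a)).
MGU = { M ↦ a, B ↦ pair(p(d,a),pair(d,a)) }, so B ↦ pair(p(d,a),pair(d,a)).

pair(p(d,a),pair(d,a))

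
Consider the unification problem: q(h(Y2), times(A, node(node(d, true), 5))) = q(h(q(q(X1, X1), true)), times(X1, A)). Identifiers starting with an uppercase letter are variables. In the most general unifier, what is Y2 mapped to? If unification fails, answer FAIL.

q(q(node(node(d, true), 5), node(node(d, true), 5)), true)

Decompose q/2: h(Y2) = h(q(q(X1, X1), true)),  times(A, node(node(d, true), 5)) = times(X1, A).
Decompose h/1: Y2 = q(q(X1, X1), true).
Bind Y2 := q(q(X1, X1), true); no other remaining equation mentions Y2.
Decompose times/2: A = X1,  node(node(d, true), 5) = A.
Bind A := X1; substituting into the remaining equation gives: node(node(d, true), 5) = X1.
Bind X1 := node(node(d, true), 5). Substituting into the earlier bindings gives Y2 := q(q(node(node(d, true), 5), node(node(d, true), 5)), true), A := node(node(d, true), 5).
MGU = { Y2 -> q(q(node(node(d, true), 5), node(node(d, true), 5)), true), A -> node(node(d, true), 5), X1 -> node(node(d, true), 5) }, so Y2 -> q(q(node(node(d, true), 5), node(node(d, true), 5)), true).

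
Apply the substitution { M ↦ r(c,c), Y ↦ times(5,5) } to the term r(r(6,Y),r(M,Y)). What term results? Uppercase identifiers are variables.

r(r(6,times(5,5)),r(r(c,c),times(5,5)))

Replace each occurrence of M with r(c,c).
Replace each occurrence of Y with times(5,5).
Result: r(r(6,times(5,5)),r(r(c,c),times(5,5))).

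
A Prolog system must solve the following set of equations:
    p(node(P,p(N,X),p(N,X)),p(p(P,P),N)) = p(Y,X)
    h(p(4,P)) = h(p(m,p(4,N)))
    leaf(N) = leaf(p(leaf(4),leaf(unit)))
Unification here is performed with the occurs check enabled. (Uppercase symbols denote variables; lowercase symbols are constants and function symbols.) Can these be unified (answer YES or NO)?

NO

Decompose p/2: node(P,p(N,X),p(N,X)) = Y,  p(p(P,P),N) = X.
Bind Y := node(P,p(N,X),p(N,X)); no other remaining equation mentions Y.
Bind X := p(p(P,P),N); no other remaining equation mentions X. Substituting into the earlier binding gives Y := node(P,p(N,p(p(P,P),N)),p(N,p(p(P,P),N))).
Decompose h/1: p(4,P) = p(m,p(4,N)).
Decompose p/2: 4 = m,  P = p(4,N).
Clash: constants 4 and m differ; no unifier exists.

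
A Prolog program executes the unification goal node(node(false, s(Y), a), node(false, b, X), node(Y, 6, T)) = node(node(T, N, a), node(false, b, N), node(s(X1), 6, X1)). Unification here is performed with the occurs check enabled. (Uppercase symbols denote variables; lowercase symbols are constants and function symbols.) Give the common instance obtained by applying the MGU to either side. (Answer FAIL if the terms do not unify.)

node(node(false, s(s(false)), a), node(false, b, s(s(false))), node(s(false), 6, false))

Decompose node/3: node(false, s(Y), a) = node(T, N, a),  node(false, b, X) = node(false, b, N),  node(Y, 6, T) = node(s(X1), 6, X1).
Decompose node/3: false = T,  s(Y) = N,  a = a.
Bind T := false; substituting into the one remaining equation that mentions T gives: node(Y, 6, false) = node(s(X1), 6, X1).
Bind N := s(Y); substituting into the one remaining equation that mentions N gives: node(false, b, X) = node(false, b, s(Y)).
Delete trivial equation a = a.
Decompose node/3: false = false,  b = b,  X = s(Y).
Delete trivial equation false = false.
Delete trivial equation b = b.
Bind X := s(Y); no other remaining equation mentions X.
Decompose node/3: Y = s(X1),  6 = 6,  false = X1.
Bind Y := s(X1); no other remaining equation mentions Y. Substituting into the earlier bindings gives N := s(s(X1)), X := s(s(X1)).
Delete trivial equation 6 = 6.
Bind X1 := false. Substituting into the earlier bindings gives N := s(s(false)), X := s(s(false)), Y := s(false).
Applying the MGU to either side gives node(node(false, s(s(false)), a), node(false, b, s(s(false))), node(s(false), 6, false)).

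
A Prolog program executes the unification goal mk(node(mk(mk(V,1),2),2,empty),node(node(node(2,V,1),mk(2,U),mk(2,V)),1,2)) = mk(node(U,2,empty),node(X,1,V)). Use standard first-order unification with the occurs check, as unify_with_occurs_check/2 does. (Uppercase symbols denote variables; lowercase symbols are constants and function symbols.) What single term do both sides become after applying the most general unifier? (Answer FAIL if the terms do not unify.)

mk(node(mk(mk(2,1),2),2,empty),node(node(node(2,2,1),mk(2,mk(mk(2,1),2)),mk(2,2)),1,2))

Decompose mk/2: node(mk(mk(V,1),2),2,empty) = node(U,2,empty),  node(node(node(2,V,1),mk(2,U),mk(2,V)),1,2) = node(X,1,V).
Decompose node/3: mk(mk(V,1),2) = U,  2 = 2,  empty = empty.
Bind U := mk(mk(V,1),2); substituting into the one remaining equation that mentions U gives: node(node(node(2,V,1),mk(2,mk(mk(V,1),2)),mk(2,V)),1,2) = node(X,1,V).
Delete trivial equation 2 = 2.
Delete trivial equation empty = empty.
Decompose node/3: node(node(2,V,1),mk(2,mk(mk(V,1),2)),mk(2,V)) = X,  1 = 1,  2 = V.
Bind X := node(node(2,V,1),mk(2,mk(mk(V,1),2)),mk(2,V)); no other remaining equation mentions X.
Delete trivial equation 1 = 1.
Bind V := 2. Substituting into the earlier bindings gives U := mk(mk(2,1),2), X := node(node(2,2,1),mk(2,mk(mk(2,1),2)),mk(2,2)).
Applying the MGU to either side gives mk(node(mk(mk(2,1),2),2,empty),node(node(node(2,2,1),mk(2,mk(mk(2,1),2)),mk(2,2)),1,2)).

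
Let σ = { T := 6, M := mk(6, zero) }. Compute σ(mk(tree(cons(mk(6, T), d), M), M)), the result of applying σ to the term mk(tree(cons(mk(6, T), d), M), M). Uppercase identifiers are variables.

mk(tree(cons(mk(6, 6), d), mk(6, zero)), mk(6, zero))

Replace each occurrence of T with 6.
Replace each occurrence of M with mk(6, zero).
Result: mk(tree(cons(mk(6, 6), d), mk(6, zero)), mk(6, zero)).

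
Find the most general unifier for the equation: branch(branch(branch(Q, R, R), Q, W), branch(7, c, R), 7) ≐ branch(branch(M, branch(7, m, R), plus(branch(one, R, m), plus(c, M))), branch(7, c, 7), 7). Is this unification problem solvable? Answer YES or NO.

YES

Decompose branch/3: branch(branch(Q, R, R), Q, W) ≐ branch(M, branch(7, m, R), plus(branch(one, R, m), plus(c, M))),  branch(7, c, R) ≐ branch(7, c, 7),  7 ≐ 7.
Decompose branch/3: branch(Q, R, R) ≐ M,  Q ≐ branch(7, m, R),  W ≐ plus(branch(one, R, m), plus(c, M)).
Bind M := branch(Q, R, R); substituting into the one remaining equation that mentions M gives: W ≐ plus(branch(one, R, m), plus(c, branch(Q, R, R))).
Bind Q := branch(7, m, R); substituting into the one remaining equation that mentions Q gives: W ≐ plus(branch(one, R, m), plus(c, branch(branch(7, m, R), R, R))). Substituting into the earlier binding gives M := branch(branch(7, m, R), R, R).
Bind W := plus(branch(one, R, m), plus(c, branch(branch(7, m, R), R, R))); no other remaining equation mentions W.
Decompose branch/3: 7 ≐ 7,  c ≐ c,  R ≐ 7.
Delete trivial equation 7 ≐ 7.
Delete trivial equation c ≐ c.
Bind R := 7; no other remaining equation mentions R. Substituting into the earlier bindings gives M := branch(branch(7, m, 7), 7, 7), Q := branch(7, m, 7), W := plus(branch(one, 7, m), plus(c, branch(branch(7, m, 7), 7, 7))).
Delete trivial equation 7 ≐ 7.
No equations remain and no clash or occurs-check failure arose, so a unifier exists.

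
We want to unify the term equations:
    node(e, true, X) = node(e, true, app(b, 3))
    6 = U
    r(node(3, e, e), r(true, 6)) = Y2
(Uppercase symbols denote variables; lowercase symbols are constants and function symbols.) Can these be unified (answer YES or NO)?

Decompose node/3: e = e,  true = true,  X = app(b, 3).
Delete trivial equation e = e.
Delete trivial equation true = true.
Bind X := app(b, 3); no other remaining equation mentions X.
Bind U := 6; no other remaining equation mentions U.
Bind Y2 := r(node(3, e, e), r(true, 6)).
No equations remain and no clash or occurs-check failure arose, so a unifier exists.

YES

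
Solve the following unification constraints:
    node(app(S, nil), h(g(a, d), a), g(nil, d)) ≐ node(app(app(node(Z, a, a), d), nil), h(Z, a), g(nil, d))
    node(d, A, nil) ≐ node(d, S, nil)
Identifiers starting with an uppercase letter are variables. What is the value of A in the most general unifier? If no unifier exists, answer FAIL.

Decompose node/3: app(S, nil) ≐ app(app(node(Z, a, a), d), nil),  h(g(a, d), a) ≐ h(Z, a),  g(nil, d) ≐ g(nil, d).
Decompose app/2: S ≐ app(node(Z, a, a), d),  nil ≐ nil.
Bind S := app(node(Z, a, a), d); substituting into the one remaining equation that mentions S gives: node(d, A, nil) ≐ node(d, app(node(Z, a, a), d), nil).
Delete trivial equation nil ≐ nil.
Decompose h/2: g(a, d) ≐ Z,  a ≐ a.
Bind Z := g(a, d); substituting into the one remaining equation that mentions Z gives: node(d, A, nil) ≐ node(d, app(node(g(a, d), a, a), d), nil). Substituting into the earlier binding gives S := app(node(g(a, d), a, a), d).
Delete trivial equation a ≐ a.
Delete trivial equation g(nil, d) ≐ g(nil, d).
Decompose node/3: d ≐ d,  A ≐ app(node(g(a, d), a, a), d),  nil ≐ nil.
Delete trivial equation d ≐ d.
Bind A := app(node(g(a, d), a, a), d); no other remaining equation mentions A.
Delete trivial equation nil ≐ nil.
MGU = { S ↦ app(node(g(a, d), a, a), d), Z ↦ g(a, d), A ↦ app(node(g(a, d), a, a), d) }, so A ↦ app(node(g(a, d), a, a), d).

app(node(g(a, d), a, a), d)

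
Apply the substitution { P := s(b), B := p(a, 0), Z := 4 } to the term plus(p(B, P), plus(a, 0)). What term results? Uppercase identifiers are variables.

Replace each occurrence of P with s(b).
Replace each occurrence of B with p(a, 0).
Result: plus(p(p(a, 0), s(b)), plus(a, 0)).

plus(p(p(a, 0), s(b)), plus(a, 0))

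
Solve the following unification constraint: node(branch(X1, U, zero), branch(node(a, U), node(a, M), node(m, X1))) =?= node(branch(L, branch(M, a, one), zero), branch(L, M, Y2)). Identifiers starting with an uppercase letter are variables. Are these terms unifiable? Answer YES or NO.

NO

Decompose node/2: branch(X1, U, zero) =?= branch(L, branch(M, a, one), zero),  branch(node(a, U), node(a, M), node(m, X1)) =?= branch(L, M, Y2).
Decompose branch/3: X1 =?= L,  U =?= branch(M, a, one),  zero =?= zero.
Bind X1 := L; substituting into the one remaining equation that mentions X1 gives: branch(node(a, U), node(a, M), node(m, L)) =?= branch(L, M, Y2).
Bind U := branch(M, a, one); substituting into the one remaining equation that mentions U gives: branch(node(a, branch(M, a, one)), node(a, M), node(m, L)) =?= branch(L, M, Y2).
Delete trivial equation zero =?= zero.
Decompose branch/3: node(a, branch(M, a, one)) =?= L,  node(a, M) =?= M,  node(m, L) =?= Y2.
Bind L := node(a, branch(M, a, one)); substituting into the one remaining equation that mentions L gives: node(m, node(a, branch(M, a, one))) =?= Y2. Substituting into the earlier binding gives X1 := node(a, branch(M, a, one)).
Occurs check fails: M occurs in node(a, M); the equation M =?= node(a, M) has no finite solution.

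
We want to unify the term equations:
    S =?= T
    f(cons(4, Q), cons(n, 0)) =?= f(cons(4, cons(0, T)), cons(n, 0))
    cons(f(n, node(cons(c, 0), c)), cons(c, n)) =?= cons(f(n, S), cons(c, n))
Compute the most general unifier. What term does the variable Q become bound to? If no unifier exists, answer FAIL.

cons(0, node(cons(c, 0), c))

Bind S := T; substituting into the one remaining equation that mentions S gives: cons(f(n, node(cons(c, 0), c)), cons(c, n)) =?= cons(f(n, T), cons(c, n)).
Decompose f/2: cons(4, Q) =?= cons(4, cons(0, T)),  cons(n, 0) =?= cons(n, 0).
Decompose cons/2: 4 =?= 4,  Q =?= cons(0, T).
Delete trivial equation 4 =?= 4.
Bind Q := cons(0, T); no other remaining equation mentions Q.
Delete trivial equation cons(n, 0) =?= cons(n, 0).
Decompose cons/2: f(n, node(cons(c, 0), c)) =?= f(n, T),  cons(c, n) =?= cons(c, n).
Decompose f/2: n =?= n,  node(cons(c, 0), c) =?= T.
Delete trivial equation n =?= n.
Bind T := node(cons(c, 0), c); no other remaining equation mentions T. Substituting into the earlier bindings gives S := node(cons(c, 0), c), Q := cons(0, node(cons(c, 0), c)).
Delete trivial equation cons(c, n) =?= cons(c, n).
MGU = { S := node(cons(c, 0), c), Q := cons(0, node(cons(c, 0), c)), T := node(cons(c, 0), c) }, so Q := cons(0, node(cons(c, 0), c)).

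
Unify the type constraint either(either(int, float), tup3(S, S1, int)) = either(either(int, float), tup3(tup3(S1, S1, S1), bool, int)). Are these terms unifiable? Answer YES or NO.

YES

Decompose either/2: either(int, float) = either(int, float),  tup3(S, S1, int) = tup3(tup3(S1, S1, S1), bool, int).
Delete trivial equation either(int, float) = either(int, float).
Decompose tup3/3: S = tup3(S1, S1, S1),  S1 = bool,  int = int.
Bind S := tup3(S1, S1, S1); no other remaining equation mentions S.
Bind S1 := bool; no other remaining equation mentions S1. Substituting into the earlier binding gives S := tup3(bool, bool, bool).
Delete trivial equation int = int.
No equations remain and no clash or occurs-check failure arose, so a unifier exists.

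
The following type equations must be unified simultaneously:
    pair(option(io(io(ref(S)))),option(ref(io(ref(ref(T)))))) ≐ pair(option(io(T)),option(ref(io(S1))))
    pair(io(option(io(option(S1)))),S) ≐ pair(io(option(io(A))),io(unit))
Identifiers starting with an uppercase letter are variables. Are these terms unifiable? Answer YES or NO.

YES

Decompose pair/2: option(io(io(ref(S)))) ≐ option(io(T)),  option(ref(io(ref(ref(T))))) ≐ option(ref(io(S1))).
Decompose option/1: io(io(ref(S))) ≐ io(T).
Decompose io/1: io(ref(S)) ≐ T.
Bind T := io(ref(S)); substituting into the one remaining equation that mentions T gives: option(ref(io(ref(ref(io(ref(S))))))) ≐ option(ref(io(S1))).
Decompose option/1: ref(io(ref(ref(io(ref(S)))))) ≐ ref(io(S1)).
Decompose ref/1: io(ref(ref(io(ref(S))))) ≐ io(S1).
Decompose io/1: ref(ref(io(ref(S)))) ≐ S1.
Bind S1 := ref(ref(io(ref(S)))); substituting into the remaining equation gives: pair(io(option(io(option(ref(ref(io(ref(S)))))))),S) ≐ pair(io(option(io(A))),io(unit)).
Decompose pair/2: io(option(io(option(ref(ref(io(ref(S)))))))) ≐ io(option(io(A))),  S ≐ io(unit).
Decompose io/1: option(io(option(ref(ref(io(ref(S))))))) ≐ option(io(A)).
Decompose option/1: io(option(ref(ref(io(ref(S)))))) ≐ io(A).
Decompose io/1: option(ref(ref(io(ref(S))))) ≐ A.
Bind A := option(ref(ref(io(ref(S))))); no other remaining equation mentions A.
Bind S := io(unit). Substituting into the earlier bindings gives T := io(ref(io(unit))), S1 := ref(ref(io(ref(io(unit))))), A := option(ref(ref(io(ref(io(unit)))))).
No equations remain and no clash or occurs-check failure arose, so a unifier exists.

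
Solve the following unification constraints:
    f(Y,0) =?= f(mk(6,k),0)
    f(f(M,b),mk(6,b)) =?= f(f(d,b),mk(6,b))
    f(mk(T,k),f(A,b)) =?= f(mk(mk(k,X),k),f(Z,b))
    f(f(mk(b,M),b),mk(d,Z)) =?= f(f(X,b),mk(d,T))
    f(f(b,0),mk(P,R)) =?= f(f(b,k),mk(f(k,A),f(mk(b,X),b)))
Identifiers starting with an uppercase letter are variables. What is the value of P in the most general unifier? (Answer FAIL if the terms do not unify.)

Decompose f/2: Y =?= mk(6,k),  0 =?= 0.
Bind Y := mk(6,k); no other remaining equation mentions Y.
Delete trivial equation 0 =?= 0.
Decompose f/2: f(M,b) =?= f(d,b),  mk(6,b) =?= mk(6,b).
Decompose f/2: M =?= d,  b =?= b.
Bind M := d; substituting into the one remaining equation that mentions M gives: f(f(mk(b,d),b),mk(d,Z)) =?= f(f(X,b),mk(d,T)).
Delete trivial equation b =?= b.
Delete trivial equation mk(6,b) =?= mk(6,b).
Decompose f/2: mk(T,k) =?= mk(mk(k,X),k),  f(A,b) =?= f(Z,b).
Decompose mk/2: T =?= mk(k,X),  k =?= k.
Bind T := mk(k,X); substituting into the one remaining equation that mentions T gives: f(f(mk(b,d),b),mk(d,Z)) =?= f(f(X,b),mk(d,mk(k,X))).
Delete trivial equation k =?= k.
Decompose f/2: A =?= Z,  b =?= b.
Bind A := Z; substituting into the one remaining equation that mentions A gives: f(f(b,0),mk(P,R)) =?= f(f(b,k),mk(f(k,Z),f(mk(b,X),b))).
Delete trivial equation b =?= b.
Decompose f/2: f(mk(b,d),b) =?= f(X,b),  mk(d,Z) =?= mk(d,mk(k,X)).
Decompose f/2: mk(b,d) =?= X,  b =?= b.
Bind X := mk(b,d); substituting into the 2 remaining equations that mention X gives: mk(d,Z) =?= mk(d,mk(k,mk(b,d))),  f(f(b,0),mk(P,R)) =?= f(f(b,k),mk(f(k,Z),f(mk(b,mk(b,d)),b))). Substituting into the earlier binding gives T := mk(k,mk(b,d)).
Delete trivial equation b =?= b.
Decompose mk/2: d =?= d,  Z =?= mk(k,mk(b,d)).
Delete trivial equation d =?= d.
Bind Z := mk(k,mk(b,d)); substituting into the remaining equation gives: f(f(b,0),mk(P,R)) =?= f(f(b,k),mk(f(k,mk(k,mk(b,d))),f(mk(b,mk(b,d)),b))). Substituting into the earlier binding gives A := mk(k,mk(b,d)).
Decompose f/2: f(b,0) =?= f(b,k),  mk(P,R) =?= mk(f(k,mk(k,mk(b,d))),f(mk(b,mk(b,d)),b)).
Decompose f/2: b =?= b,  0 =?= k.
Delete trivial equation b =?= b.
Clash: constants 0 and k differ; no unifier exists.

FAIL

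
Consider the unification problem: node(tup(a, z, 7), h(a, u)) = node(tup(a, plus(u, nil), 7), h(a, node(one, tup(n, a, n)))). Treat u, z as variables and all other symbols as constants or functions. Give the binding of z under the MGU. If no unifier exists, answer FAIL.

Decompose node/2: tup(a, z, 7) = tup(a, plus(u, nil), 7),  h(a, u) = h(a, node(one, tup(n, a, n))).
Decompose tup/3: a = a,  z = plus(u, nil),  7 = 7.
Delete trivial equation a = a.
Bind z := plus(u, nil); no other remaining equation mentions z.
Delete trivial equation 7 = 7.
Decompose h/2: a = a,  u = node(one, tup(n, a, n)).
Delete trivial equation a = a.
Bind u := node(one, tup(n, a, n)). Substituting into the earlier binding gives z := plus(node(one, tup(n, a, n)), nil).
MGU = { z -> plus(node(one, tup(n, a, n)), nil), u -> node(one, tup(n, a, n)) }, so z -> plus(node(one, tup(n, a, n)), nil).

plus(node(one, tup(n, a, n)), nil)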